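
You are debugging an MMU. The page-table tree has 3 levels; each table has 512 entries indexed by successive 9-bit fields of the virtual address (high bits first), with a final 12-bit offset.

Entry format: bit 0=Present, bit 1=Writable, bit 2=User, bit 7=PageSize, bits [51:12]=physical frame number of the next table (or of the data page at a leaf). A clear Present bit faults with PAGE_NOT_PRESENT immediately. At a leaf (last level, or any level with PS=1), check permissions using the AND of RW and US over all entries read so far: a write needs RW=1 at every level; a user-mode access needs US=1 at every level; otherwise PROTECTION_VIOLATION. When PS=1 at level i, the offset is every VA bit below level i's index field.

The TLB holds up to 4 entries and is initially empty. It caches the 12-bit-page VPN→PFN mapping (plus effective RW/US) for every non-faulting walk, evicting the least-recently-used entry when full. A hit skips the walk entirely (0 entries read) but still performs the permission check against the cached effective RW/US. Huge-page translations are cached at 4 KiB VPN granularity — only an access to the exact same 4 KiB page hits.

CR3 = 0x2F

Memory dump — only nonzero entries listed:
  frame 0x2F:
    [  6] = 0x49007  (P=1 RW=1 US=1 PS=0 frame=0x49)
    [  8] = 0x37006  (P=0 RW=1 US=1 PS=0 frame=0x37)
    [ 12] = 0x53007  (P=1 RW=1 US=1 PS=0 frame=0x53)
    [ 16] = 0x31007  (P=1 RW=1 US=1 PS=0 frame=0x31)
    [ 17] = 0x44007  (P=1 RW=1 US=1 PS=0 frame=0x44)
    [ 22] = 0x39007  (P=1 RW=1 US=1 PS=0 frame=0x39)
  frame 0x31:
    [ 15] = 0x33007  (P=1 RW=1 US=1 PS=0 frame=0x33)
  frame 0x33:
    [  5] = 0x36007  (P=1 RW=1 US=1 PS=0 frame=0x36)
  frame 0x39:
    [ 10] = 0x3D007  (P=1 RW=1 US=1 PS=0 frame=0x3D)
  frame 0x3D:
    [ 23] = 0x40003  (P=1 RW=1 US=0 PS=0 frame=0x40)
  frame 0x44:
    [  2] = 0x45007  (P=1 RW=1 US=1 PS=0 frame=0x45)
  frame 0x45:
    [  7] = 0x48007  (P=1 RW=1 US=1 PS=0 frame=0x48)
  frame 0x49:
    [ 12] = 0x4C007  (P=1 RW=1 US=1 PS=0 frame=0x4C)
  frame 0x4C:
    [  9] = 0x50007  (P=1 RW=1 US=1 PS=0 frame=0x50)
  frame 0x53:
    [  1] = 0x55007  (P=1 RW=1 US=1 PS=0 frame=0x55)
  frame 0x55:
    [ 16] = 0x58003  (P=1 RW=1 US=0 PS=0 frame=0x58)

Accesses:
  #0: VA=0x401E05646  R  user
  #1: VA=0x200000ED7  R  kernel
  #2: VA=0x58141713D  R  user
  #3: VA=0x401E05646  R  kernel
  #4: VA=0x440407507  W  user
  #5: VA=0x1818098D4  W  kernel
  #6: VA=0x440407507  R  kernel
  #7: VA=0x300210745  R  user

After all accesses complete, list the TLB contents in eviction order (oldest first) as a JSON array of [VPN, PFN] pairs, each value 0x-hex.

Walk each access:
#0 VA=0x401E05646 (r,user):
  [0] read 0x2F idx=16: raw=0x31007 flags P=1 W=1 U=1 S=0
  [1] read 0x31 idx=15: raw=0x33007 flags P=1 W=1 U=1 S=0
  [2] read 0x33 idx=5: raw=0x36007 flags P=1 W=1 U=1 S=0
  ✓ 0x36646  — 3 lookups
#1 VA=0x200000ED7 (r,kernel):
  [0] read 0x2F idx=8: raw=0x37006 flags P=0 W=1 U=1 S=0
  ✗ PAGE_NOT_PRESENT  [1 reads]
#2 VA=0x58141713D (r,user):
  [0] read 0x2F idx=22: raw=0x39007 flags P=1 W=1 U=1 S=0
  [1] read 0x39 idx=10: raw=0x3D007 flags P=1 W=1 U=1 S=0
  [2] read 0x3D idx=23: raw=0x40003 flags P=1 W=1 U=0 S=0
  ✗ PROTECTION_VIOLATION  [3 reads]
#3 VA=0x401E05646 (r,kernel):
  TLB hit vpn=0x401E05 → PA=0x36646
#4 VA=0x440407507 (w,user):
  [0] read 0x2F idx=17: raw=0x44007 flags P=1 W=1 U=1 S=0
  [1] read 0x44 idx=2: raw=0x45007 flags P=1 W=1 U=1 S=0
  [2] read 0x45 idx=7: raw=0x48007 flags P=1 W=1 U=1 S=0
  ✓ 0x48507  — 3 lookups
#5 VA=0x1818098D4 (w,kernel):
  [0] read 0x2F idx=6: raw=0x49007 flags P=1 W=1 U=1 S=0
  [1] read 0x49 idx=12: raw=0x4C007 flags P=1 W=1 U=1 S=0
  [2] read 0x4C idx=9: raw=0x50007 flags P=1 W=1 U=1 S=0
  ✓ 0x508D4  — 3 lookups
#6 VA=0x440407507 (r,kernel):
  TLB hit vpn=0x440407 → PA=0x48507
#7 VA=0x300210745 (r,user):
  [0] read 0x2F idx=12: raw=0x53007 flags P=1 W=1 U=1 S=0
  [1] read 0x53 idx=1: raw=0x55007 flags P=1 W=1 U=1 S=0
  [2] read 0x55 idx=16: raw=0x58003 flags P=1 W=1 U=0 S=0
  ✗ PROTECTION_VIOLATION  [3 reads]

TLB: [["0x401E05", "0x36"], ["0x181809", "0x50"], ["0x440407", "0x48"]]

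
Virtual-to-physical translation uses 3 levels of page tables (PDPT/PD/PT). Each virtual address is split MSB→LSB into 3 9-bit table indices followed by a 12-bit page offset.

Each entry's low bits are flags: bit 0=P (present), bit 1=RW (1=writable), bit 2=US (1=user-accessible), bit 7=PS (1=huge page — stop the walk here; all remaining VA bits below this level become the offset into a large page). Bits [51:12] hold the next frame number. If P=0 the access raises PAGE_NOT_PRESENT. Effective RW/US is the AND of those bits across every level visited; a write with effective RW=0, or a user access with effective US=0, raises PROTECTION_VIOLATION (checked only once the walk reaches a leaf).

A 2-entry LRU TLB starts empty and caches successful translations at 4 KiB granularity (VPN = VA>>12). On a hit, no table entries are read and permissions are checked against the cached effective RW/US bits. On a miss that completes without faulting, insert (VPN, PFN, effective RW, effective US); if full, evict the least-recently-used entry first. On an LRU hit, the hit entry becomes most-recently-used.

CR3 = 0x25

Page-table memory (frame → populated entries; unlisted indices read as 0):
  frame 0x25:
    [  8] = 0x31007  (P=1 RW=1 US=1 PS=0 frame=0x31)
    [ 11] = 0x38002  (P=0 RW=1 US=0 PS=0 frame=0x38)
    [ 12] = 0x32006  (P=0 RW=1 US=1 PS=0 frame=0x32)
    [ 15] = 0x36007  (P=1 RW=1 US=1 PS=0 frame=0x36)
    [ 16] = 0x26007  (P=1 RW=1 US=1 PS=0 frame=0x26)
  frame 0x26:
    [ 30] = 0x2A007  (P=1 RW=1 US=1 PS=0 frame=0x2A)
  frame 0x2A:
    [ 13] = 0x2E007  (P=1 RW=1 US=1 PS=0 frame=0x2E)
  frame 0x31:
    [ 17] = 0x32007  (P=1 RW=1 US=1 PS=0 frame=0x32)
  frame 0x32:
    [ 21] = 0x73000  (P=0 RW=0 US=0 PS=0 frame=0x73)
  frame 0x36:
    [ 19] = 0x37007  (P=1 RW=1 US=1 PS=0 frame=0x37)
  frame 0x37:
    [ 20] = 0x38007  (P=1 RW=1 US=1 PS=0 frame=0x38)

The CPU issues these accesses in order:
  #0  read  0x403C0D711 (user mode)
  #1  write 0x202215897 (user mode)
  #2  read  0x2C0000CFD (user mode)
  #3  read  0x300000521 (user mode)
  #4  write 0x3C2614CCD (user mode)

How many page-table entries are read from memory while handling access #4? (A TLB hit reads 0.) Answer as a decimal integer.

Trace:
#0 VA=0x403C0D711 (r,user):
  L0 @0x25[16] → 0x26007  P=1,RW=1,US=1,PS=0
  L1 @0x26[30] → 0x2A007  P=1,RW=1,US=1,PS=0
  L2 @0x2A[13] → 0x2E007  P=1,RW=1,US=1,PS=0
  ⇒ phys 0x2E711  [3 reads]
#1 VA=0x202215897 (w,user):
  L0 @0x25[8] → 0x31007  P=1,RW=1,US=1,PS=0
  L1 @0x31[17] → 0x32007  P=1,RW=1,US=1,PS=0
  L2 @0x32[21] → 0x73000  P=0,RW=0,US=0,PS=0
  ⇒ fault: PAGE_NOT_PRESENT  — 3 lookups
#2 VA=0x2C0000CFD (r,user):
  L0 @0x25[11] → 0x38002  P=0,RW=1,US=0,PS=0
  ⇒ fault: PAGE_NOT_PRESENT  — 1 lookups
#3 VA=0x300000521 (r,user):
  L0 @0x25[12] → 0x32006  P=0,RW=1,US=1,PS=0
  ⇒ fault: PAGE_NOT_PRESENT  — 1 lookups
#4 VA=0x3C2614CCD (w,user):
  L0 @0x25[15] → 0x36007  P=1,RW=1,US=1,PS=0
  L1 @0x36[19] → 0x37007  P=1,RW=1,US=1,PS=0
  L2 @0x37[20] → 0x38007  P=1,RW=1,US=1,PS=0
  ⇒ phys 0x38CCD  [3 reads]

Entries read for #4: 3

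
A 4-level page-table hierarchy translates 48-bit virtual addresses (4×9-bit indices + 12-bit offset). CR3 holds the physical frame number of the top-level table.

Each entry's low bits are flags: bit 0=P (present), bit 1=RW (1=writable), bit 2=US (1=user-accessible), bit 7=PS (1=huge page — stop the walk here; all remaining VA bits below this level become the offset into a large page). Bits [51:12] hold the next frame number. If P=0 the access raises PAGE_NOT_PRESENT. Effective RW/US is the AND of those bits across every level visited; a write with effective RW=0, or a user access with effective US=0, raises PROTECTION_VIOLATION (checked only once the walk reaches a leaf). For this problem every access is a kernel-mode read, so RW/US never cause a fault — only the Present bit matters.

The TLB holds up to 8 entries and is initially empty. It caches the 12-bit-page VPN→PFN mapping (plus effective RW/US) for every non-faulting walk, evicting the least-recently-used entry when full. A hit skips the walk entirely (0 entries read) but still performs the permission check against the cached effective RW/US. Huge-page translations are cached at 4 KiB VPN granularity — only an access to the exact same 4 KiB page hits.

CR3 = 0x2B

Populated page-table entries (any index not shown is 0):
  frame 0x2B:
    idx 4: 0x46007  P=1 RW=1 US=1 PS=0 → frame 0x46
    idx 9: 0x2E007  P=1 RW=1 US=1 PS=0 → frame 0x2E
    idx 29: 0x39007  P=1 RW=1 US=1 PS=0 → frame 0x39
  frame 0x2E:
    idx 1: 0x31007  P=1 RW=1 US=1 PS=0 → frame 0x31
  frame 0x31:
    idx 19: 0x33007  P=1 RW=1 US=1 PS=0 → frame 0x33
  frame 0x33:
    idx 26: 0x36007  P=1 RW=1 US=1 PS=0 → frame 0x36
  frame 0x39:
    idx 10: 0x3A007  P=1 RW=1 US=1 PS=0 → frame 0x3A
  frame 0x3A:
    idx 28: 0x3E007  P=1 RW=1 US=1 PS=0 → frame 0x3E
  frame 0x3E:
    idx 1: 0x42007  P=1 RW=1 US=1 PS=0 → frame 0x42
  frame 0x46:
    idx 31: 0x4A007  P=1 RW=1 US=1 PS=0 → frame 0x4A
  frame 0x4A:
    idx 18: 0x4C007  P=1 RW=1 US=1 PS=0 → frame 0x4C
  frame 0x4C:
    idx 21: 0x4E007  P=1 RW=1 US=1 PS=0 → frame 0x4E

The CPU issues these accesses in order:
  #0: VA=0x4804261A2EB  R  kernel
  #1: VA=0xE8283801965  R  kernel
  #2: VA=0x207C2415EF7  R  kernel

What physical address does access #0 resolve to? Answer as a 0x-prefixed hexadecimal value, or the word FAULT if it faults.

Walk each access:
#0 VA=0x4804261A2EB (r,kernel):
  L0 @0x2B[9] → 0x2E007  P=1,RW=1,US=1,PS=0
  L1 @0x2E[1] → 0x31007  P=1,RW=1,US=1,PS=0
  L2 @0x31[19] → 0x33007  P=1,RW=1,US=1,PS=0
  L3 @0x33[26] → 0x36007  P=1,RW=1,US=1,PS=0
  ✓ 0x362EB  — 4 lookups
#1 VA=0xE8283801965 (r,kernel):
  L0 @0x2B[29] → 0x39007  P=1,RW=1,US=1,PS=0
  L1 @0x39[10] → 0x3A007  P=1,RW=1,US=1,PS=0
  L2 @0x3A[28] → 0x3E007  P=1,RW=1,US=1,PS=0
  L3 @0x3E[1] → 0x42007  P=1,RW=1,US=1,PS=0
  ✓ 0x42965  — 4 lookups
#2 VA=0x207C2415EF7 (r,kernel):
  L0 @0x2B[4] → 0x46007  P=1,RW=1,US=1,PS=0
  L1 @0x46[31] → 0x4A007  P=1,RW=1,US=1,PS=0
  L2 @0x4A[18] → 0x4C007  P=1,RW=1,US=1,PS=0
  L3 @0x4C[21] → 0x4E007  P=1,RW=1,US=1,PS=0
  ✓ 0x4EEF7  — 4 lookups

Access #0 PA: 0x362EB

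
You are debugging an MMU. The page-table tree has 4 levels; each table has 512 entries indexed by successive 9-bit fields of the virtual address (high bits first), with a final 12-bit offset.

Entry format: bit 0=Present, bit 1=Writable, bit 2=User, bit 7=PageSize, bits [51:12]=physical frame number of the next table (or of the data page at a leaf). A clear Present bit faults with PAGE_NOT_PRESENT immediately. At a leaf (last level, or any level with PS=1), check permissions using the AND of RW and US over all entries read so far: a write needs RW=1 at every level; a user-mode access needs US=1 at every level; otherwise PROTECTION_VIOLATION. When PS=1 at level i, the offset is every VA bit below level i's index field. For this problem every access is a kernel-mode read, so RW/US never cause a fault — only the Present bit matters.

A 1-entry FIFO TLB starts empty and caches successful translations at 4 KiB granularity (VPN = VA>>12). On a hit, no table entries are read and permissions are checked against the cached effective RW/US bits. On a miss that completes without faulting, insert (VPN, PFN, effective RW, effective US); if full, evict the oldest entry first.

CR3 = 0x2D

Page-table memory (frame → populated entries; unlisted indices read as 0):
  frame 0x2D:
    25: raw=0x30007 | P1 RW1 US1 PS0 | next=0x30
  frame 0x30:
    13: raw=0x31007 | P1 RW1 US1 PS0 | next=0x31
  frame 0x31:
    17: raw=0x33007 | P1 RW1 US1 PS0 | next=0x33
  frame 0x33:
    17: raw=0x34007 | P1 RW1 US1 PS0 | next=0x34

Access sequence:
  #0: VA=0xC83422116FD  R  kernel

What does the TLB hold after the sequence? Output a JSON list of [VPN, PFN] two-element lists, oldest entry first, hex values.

Per-access translation:
#0 VA=0xC83422116FD (r,kernel):
  L0: frame=0x2D idx=25 entry=0x30007 [P=1 RW=1 US=1 PS=0]
  L1: frame=0x30 idx=13 entry=0x31007 [P=1 RW=1 US=1 PS=0]
  L2: frame=0x31 idx=17 entry=0x33007 [P=1 RW=1 US=1 PS=0]
  L3: frame=0x33 idx=17 entry=0x34007 [P=1 RW=1 US=1 PS=0]
  → PA=0x346FD  (4 entries read)

TLB: [["0xC8342211", "0x34"]]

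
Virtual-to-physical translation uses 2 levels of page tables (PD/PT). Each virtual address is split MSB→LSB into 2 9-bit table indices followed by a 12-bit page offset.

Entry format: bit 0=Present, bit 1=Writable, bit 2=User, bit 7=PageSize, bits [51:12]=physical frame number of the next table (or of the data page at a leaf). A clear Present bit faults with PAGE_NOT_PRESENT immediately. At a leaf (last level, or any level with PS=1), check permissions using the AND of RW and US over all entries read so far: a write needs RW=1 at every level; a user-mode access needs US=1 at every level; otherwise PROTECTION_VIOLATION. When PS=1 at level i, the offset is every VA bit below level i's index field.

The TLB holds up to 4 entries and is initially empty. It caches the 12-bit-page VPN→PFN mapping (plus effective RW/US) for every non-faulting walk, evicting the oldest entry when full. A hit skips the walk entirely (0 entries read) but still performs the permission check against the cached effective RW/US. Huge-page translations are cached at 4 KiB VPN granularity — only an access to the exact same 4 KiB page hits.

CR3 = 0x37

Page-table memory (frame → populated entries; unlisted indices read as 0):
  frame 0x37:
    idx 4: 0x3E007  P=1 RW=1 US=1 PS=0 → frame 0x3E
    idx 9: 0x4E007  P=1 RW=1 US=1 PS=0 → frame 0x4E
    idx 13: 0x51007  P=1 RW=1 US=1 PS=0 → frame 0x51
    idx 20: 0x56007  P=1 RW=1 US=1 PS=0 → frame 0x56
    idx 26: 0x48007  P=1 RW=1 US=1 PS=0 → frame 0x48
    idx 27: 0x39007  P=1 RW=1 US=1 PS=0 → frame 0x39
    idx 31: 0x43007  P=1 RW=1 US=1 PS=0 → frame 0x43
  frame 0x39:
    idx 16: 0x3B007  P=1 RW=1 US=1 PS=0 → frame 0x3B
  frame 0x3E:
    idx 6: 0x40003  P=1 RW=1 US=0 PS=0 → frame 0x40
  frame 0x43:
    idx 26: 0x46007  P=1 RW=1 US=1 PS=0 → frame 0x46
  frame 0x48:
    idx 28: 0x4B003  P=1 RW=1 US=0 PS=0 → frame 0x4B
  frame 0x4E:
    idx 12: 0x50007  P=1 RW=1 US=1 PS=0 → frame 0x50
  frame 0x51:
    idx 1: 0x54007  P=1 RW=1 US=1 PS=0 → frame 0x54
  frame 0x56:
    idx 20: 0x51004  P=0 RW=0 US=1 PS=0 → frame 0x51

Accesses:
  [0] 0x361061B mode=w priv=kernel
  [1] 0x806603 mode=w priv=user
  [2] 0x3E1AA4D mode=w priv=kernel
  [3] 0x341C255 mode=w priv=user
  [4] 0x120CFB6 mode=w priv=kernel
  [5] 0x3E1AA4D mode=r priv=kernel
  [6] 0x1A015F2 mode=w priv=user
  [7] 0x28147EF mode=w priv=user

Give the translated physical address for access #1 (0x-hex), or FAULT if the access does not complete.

Trace:
#0 VA=0x361061B (w,kernel):
  [0] read 0x37 idx=27: raw=0x39007 flags P=1 W=1 U=1 S=0
  [1] read 0x39 idx=16: raw=0x3B007 flags P=1 W=1 U=1 S=0
  ✓ 0x3B61B  — 2 lookups
#1 VA=0x806603 (w,user):
  [0] read 0x37 idx=4: raw=0x3E007 flags P=1 W=1 U=1 S=0
  [1] read 0x3E idx=6: raw=0x40003 flags P=1 W=1 U=0 S=0
  → PROTECTION_VIOLATION  (2 entries read)
#2 VA=0x3E1AA4D (w,kernel):
  [0] read 0x37 idx=31: raw=0x43007 flags P=1 W=1 U=1 S=0
  [1] read 0x43 idx=26: raw=0x46007 flags P=1 W=1 U=1 S=0
  ✓ 0x46A4D  — 2 lookups
#3 VA=0x341C255 (w,user):
  [0] read 0x37 idx=26: raw=0x48007 flags P=1 W=1 U=1 S=0
  [1] read 0x48 idx=28: raw=0x4B003 flags P=1 W=1 U=0 S=0
  → PROTECTION_VIOLATION  (2 entries read)
#4 VA=0x120CFB6 (w,kernel):
  [0] read 0x37 idx=9: raw=0x4E007 flags P=1 W=1 U=1 S=0
  [1] read 0x4E idx=12: raw=0x50007 flags P=1 W=1 U=1 S=0
  ✓ 0x50FB6  — 2 lookups
#5 VA=0x3E1AA4D (r,kernel):
  TLB hit vpn=0x3E1A → PA=0x46A4D
#6 VA=0x1A015F2 (w,user):
  [0] read 0x37 idx=13: raw=0x51007 flags P=1 W=1 U=1 S=0
  [1] read 0x51 idx=1: raw=0x54007 flags P=1 W=1 U=1 S=0
  ✓ 0x545F2  — 2 lookups
#7 VA=0x28147EF (w,user):
  [0] read 0x37 idx=20: raw=0x56007 flags P=1 W=1 U=1 S=0
  [1] read 0x56 idx=20: raw=0x51004 flags P=0 W=0 U=1 S=0
  → PAGE_NOT_PRESENT  (2 entries read)

Access #1 PA: FAULT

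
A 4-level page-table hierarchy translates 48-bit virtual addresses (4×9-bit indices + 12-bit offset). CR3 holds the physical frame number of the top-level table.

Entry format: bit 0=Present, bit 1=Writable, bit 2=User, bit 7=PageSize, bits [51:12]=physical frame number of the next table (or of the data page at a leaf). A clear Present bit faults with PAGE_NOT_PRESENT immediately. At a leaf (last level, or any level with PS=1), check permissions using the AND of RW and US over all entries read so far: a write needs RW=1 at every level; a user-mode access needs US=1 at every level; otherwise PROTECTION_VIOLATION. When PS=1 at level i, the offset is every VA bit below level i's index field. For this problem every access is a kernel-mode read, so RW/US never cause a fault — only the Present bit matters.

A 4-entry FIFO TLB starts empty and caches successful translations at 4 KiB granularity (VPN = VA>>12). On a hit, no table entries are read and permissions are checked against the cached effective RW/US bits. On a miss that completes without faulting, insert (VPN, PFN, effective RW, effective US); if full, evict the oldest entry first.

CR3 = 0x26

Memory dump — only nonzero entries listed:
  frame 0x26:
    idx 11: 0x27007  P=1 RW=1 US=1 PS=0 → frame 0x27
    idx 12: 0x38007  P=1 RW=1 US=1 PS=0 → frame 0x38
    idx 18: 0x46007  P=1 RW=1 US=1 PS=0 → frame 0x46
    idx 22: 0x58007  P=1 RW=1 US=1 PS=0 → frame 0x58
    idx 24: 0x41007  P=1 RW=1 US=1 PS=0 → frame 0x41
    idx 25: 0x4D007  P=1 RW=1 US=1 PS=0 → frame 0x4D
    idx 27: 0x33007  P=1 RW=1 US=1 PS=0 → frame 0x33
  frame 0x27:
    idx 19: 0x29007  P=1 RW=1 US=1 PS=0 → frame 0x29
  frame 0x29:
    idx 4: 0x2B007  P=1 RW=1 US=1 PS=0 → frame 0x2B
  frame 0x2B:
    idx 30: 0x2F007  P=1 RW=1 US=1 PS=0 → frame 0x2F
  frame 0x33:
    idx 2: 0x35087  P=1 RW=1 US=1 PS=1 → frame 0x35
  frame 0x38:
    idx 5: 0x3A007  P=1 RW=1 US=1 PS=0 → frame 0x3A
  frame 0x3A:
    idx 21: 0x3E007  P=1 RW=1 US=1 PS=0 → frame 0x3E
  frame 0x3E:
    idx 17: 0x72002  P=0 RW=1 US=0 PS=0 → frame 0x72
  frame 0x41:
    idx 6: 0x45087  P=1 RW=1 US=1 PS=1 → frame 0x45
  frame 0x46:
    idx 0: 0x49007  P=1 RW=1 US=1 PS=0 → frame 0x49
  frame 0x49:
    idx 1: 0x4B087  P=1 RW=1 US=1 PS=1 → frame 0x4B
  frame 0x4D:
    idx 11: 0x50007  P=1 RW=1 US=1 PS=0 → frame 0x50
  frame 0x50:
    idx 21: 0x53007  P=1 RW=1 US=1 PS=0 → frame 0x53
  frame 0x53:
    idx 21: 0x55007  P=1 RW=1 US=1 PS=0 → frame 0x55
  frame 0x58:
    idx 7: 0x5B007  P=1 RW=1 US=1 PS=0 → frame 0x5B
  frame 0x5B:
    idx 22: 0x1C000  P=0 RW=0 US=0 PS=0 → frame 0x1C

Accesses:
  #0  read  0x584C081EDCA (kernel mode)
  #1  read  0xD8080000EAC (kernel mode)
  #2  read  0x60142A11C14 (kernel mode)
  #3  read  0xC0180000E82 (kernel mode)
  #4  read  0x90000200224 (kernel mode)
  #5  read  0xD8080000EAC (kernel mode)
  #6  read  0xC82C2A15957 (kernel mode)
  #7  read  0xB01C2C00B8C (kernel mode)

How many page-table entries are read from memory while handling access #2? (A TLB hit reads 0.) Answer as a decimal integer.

Trace:
#0 VA=0x584C081EDCA (r,kernel):
  [0] read 0x26 idx=11: raw=0x27007 flags P=1 W=1 U=1 S=0
  [1] read 0x27 idx=19: raw=0x29007 flags P=1 W=1 U=1 S=0
  [2] read 0x29 idx=4: raw=0x2B007 flags P=1 W=1 U=1 S=0
  [3] read 0x2B idx=30: raw=0x2F007 flags P=1 W=1 U=1 S=0
  ✓ 0x2FDCA  — 4 lookups
#1 VA=0xD8080000EAC (r,kernel):
  [0] read 0x26 idx=27: raw=0x33007 flags P=1 W=1 U=1 S=0
  [1] read 0x33 idx=2: raw=0x35087 flags P=1 W=1 U=1 S=1
  ✓ 0x35EAC (huge @L1)  — 2 lookups
#2 VA=0x60142A11C14 (r,kernel):
  [0] read 0x26 idx=12: raw=0x38007 flags P=1 W=1 U=1 S=0
  [1] read 0x38 idx=5: raw=0x3A007 flags P=1 W=1 U=1 S=0
  [2] read 0x3A idx=21: raw=0x3E007 flags P=1 W=1 U=1 S=0
  [3] read 0x3E idx=17: raw=0x72002 flags P=0 W=1 U=0 S=0
  ✗ PAGE_NOT_PRESENT  [4 reads]
#3 VA=0xC0180000E82 (r,kernel):
  [0] read 0x26 idx=24: raw=0x41007 flags P=1 W=1 U=1 S=0
  [1] read 0x41 idx=6: raw=0x45087 flags P=1 W=1 U=1 S=1
  ✓ 0x45E82 (huge @L1)  — 2 lookups
#4 VA=0x90000200224 (r,kernel):
  [0] read 0x26 idx=18: raw=0x46007 flags P=1 W=1 U=1 S=0
  [1] read 0x46 idx=0: raw=0x49007 flags P=1 W=1 U=1 S=0
  [2] read 0x49 idx=1: raw=0x4B087 flags P=1 W=1 U=1 S=1
  ✓ 0x4B224 (huge @L2)  — 3 lookups
#5 VA=0xD8080000EAC (r,kernel):
  TLB hit vpn=0xD8080000 → PA=0x35EAC
#6 VA=0xC82C2A15957 (r,kernel):
  [0] read 0x26 idx=25: raw=0x4D007 flags P=1 W=1 U=1 S=0
  [1] read 0x4D idx=11: raw=0x50007 flags P=1 W=1 U=1 S=0
  [2] read 0x50 idx=21: raw=0x53007 flags P=1 W=1 U=1 S=0
  [3] read 0x53 idx=21: raw=0x55007 flags P=1 W=1 U=1 S=0
  ✓ 0x55957  — 4 lookups
#7 VA=0xB01C2C00B8C (r,kernel):
  [0] read 0x26 idx=22: raw=0x58007 flags P=1 W=1 U=1 S=0
  [1] read 0x58 idx=7: raw=0x5B007 flags P=1 W=1 U=1 S=0
  [2] read 0x5B idx=22: raw=0x1C000 flags P=0 W=0 U=0 S=0
  ✗ PAGE_NOT_PRESENT  [3 reads]

Entries read for #2: 4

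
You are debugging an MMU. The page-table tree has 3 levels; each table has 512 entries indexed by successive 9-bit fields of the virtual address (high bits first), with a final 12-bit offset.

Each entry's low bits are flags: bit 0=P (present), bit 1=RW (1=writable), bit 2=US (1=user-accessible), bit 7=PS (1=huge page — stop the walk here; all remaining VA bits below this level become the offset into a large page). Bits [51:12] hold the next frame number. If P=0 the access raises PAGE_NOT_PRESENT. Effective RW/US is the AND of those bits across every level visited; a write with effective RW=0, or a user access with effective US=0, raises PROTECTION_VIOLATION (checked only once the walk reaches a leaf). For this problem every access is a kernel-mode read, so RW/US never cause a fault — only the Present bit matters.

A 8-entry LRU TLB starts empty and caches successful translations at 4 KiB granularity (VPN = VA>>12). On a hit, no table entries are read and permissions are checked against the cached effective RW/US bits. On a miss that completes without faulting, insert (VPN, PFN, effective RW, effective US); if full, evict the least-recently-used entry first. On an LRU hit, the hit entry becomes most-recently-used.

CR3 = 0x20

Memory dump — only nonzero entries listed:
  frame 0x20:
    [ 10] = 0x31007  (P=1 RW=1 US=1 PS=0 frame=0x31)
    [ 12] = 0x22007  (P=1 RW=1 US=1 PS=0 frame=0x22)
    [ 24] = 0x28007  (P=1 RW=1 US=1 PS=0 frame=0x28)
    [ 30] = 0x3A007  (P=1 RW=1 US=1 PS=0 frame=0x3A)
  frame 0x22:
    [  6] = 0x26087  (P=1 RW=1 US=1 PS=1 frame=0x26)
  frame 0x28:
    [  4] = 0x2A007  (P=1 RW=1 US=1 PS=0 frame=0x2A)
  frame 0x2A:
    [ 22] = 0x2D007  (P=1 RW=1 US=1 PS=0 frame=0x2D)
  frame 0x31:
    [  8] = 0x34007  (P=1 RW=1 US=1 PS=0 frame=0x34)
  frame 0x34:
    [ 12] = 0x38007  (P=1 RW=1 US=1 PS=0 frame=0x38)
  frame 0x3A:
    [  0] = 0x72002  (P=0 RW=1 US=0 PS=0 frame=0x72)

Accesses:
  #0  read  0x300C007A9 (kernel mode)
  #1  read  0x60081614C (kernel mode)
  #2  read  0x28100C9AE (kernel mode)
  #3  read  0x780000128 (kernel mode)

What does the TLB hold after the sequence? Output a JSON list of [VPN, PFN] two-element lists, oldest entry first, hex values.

Walk each access:
#0 VA=0x300C007A9 (r,kernel):
  L0 @0x20[12] → 0x22007  P=1,RW=1,US=1,PS=0
  L1 @0x22[6] → 0x26087  P=1,RW=1,US=1,PS=1
  → PA=0x267A9 (huge @L1)  (2 entries read)
#1 VA=0x60081614C (r,kernel):
  L0 @0x20[24] → 0x28007  P=1,RW=1,US=1,PS=0
  L1 @0x28[4] → 0x2A007  P=1,RW=1,US=1,PS=0
  L2 @0x2A[22] → 0x2D007  P=1,RW=1,US=1,PS=0
  → PA=0x2D14C  (3 entries read)
#2 VA=0x28100C9AE (r,kernel):
  L0 @0x20[10] → 0x31007  P=1,RW=1,US=1,PS=0
  L1 @0x31[8] → 0x34007  P=1,RW=1,US=1,PS=0
  L2 @0x34[12] → 0x38007  P=1,RW=1,US=1,PS=0
  → PA=0x389AE  (3 entries read)
#3 VA=0x780000128 (r,kernel):
  L0 @0x20[30] → 0x3A007  P=1,RW=1,US=1,PS=0
  L1 @0x3A[0] → 0x72002  P=0,RW=1,US=0,PS=0
  ⇒ fault: PAGE_NOT_PRESENT  — 2 lookups

TLB: [["0x300C00", "0x26"], ["0x600816", "0x2D"], ["0x28100C", "0x38"]]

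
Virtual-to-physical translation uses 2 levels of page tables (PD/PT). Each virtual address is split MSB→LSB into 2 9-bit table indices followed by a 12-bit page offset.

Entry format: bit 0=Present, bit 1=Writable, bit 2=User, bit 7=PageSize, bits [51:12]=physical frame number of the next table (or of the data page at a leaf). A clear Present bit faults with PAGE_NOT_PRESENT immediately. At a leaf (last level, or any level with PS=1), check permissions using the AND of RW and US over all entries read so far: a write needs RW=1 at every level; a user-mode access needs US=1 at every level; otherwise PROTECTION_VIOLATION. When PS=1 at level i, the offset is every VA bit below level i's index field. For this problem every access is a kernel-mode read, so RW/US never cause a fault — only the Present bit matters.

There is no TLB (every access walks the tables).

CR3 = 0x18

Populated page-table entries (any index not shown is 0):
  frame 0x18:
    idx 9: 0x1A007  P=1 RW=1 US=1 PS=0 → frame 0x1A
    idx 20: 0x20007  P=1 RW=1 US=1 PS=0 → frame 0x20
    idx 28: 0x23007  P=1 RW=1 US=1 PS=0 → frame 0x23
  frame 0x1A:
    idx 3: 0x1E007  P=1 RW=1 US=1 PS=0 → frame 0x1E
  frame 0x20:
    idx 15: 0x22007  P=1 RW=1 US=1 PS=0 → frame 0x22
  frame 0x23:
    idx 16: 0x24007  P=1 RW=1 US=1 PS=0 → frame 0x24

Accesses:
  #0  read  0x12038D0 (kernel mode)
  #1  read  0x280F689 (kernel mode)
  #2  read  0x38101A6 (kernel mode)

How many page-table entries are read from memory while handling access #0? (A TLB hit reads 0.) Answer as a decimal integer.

Trace:
#0 VA=0x12038D0 (r,kernel):
  lvl0: tbl 0x18, slot 9 ⇒ 0x1A007 (P1/RW1/US1/PS0)
  lvl1: tbl 0x1A, slot 3 ⇒ 0x1E007 (P1/RW1/US1/PS0)
  ✓ 0x1E8D0  — 2 lookups
#1 VA=0x280F689 (r,kernel):
  lvl0: tbl 0x18, slot 20 ⇒ 0x20007 (P1/RW1/US1/PS0)
  lvl1: tbl 0x20, slot 15 ⇒ 0x22007 (P1/RW1/US1/PS0)
  ✓ 0x22689  — 2 lookups
#2 VA=0x38101A6 (r,kernel):
  lvl0: tbl 0x18, slot 28 ⇒ 0x23007 (P1/RW1/US1/PS0)
  lvl1: tbl 0x23, slot 16 ⇒ 0x24007 (P1/RW1/US1/PS0)
  ✓ 0x241A6  — 2 lookups

Entries read for #0: 2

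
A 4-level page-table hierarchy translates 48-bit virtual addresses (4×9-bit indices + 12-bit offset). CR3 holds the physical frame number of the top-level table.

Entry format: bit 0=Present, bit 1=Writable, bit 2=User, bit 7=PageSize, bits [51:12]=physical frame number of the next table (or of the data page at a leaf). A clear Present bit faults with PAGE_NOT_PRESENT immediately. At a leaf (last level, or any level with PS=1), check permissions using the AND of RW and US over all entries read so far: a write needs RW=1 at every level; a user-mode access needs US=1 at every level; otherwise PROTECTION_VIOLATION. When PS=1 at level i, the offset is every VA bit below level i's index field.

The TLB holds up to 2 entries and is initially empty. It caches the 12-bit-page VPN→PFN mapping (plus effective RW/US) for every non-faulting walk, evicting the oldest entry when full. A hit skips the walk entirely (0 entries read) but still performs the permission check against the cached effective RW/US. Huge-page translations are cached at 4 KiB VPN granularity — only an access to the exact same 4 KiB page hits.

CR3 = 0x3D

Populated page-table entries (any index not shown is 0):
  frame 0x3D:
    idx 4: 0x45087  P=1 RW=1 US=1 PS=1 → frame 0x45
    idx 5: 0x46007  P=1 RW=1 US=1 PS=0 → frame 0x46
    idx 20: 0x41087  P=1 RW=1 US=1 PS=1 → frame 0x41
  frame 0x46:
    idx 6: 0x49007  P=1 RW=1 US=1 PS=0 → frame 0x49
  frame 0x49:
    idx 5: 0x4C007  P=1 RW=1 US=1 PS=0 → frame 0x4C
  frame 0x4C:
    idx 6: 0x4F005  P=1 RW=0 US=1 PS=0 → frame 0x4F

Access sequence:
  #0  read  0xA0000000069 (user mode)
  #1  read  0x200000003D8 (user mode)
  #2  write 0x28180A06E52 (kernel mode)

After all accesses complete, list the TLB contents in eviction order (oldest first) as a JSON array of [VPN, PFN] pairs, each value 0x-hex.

Walk each access:
#0 VA=0xA0000000069 (r,user):
  L0: frame=0x3D idx=20 entry=0x41087 [P=1 RW=1 US=1 PS=1]
  ✓ 0x41069 (huge @L0)  — 1 lookups
#1 VA=0x200000003D8 (r,user):
  L0: frame=0x3D idx=4 entry=0x45087 [P=1 RW=1 US=1 PS=1]
  ✓ 0x453D8 (huge @L0)  — 1 lookups
#2 VA=0x28180A06E52 (w,kernel):
  L0: frame=0x3D idx=5 entry=0x46007 [P=1 RW=1 US=1 PS=0]
  L1: frame=0x46 idx=6 entry=0x49007 [P=1 RW=1 US=1 PS=0]
  L2: frame=0x49 idx=5 entry=0x4C007 [P=1 RW=1 US=1 PS=0]
  L3: frame=0x4C idx=6 entry=0x4F005 [P=1 RW=0 US=1 PS=0]
  → PROTECTION_VIOLATION  (4 entries read)

TLB: [["0xA0000000", "0x41"], ["0x20000000", "0x45"]]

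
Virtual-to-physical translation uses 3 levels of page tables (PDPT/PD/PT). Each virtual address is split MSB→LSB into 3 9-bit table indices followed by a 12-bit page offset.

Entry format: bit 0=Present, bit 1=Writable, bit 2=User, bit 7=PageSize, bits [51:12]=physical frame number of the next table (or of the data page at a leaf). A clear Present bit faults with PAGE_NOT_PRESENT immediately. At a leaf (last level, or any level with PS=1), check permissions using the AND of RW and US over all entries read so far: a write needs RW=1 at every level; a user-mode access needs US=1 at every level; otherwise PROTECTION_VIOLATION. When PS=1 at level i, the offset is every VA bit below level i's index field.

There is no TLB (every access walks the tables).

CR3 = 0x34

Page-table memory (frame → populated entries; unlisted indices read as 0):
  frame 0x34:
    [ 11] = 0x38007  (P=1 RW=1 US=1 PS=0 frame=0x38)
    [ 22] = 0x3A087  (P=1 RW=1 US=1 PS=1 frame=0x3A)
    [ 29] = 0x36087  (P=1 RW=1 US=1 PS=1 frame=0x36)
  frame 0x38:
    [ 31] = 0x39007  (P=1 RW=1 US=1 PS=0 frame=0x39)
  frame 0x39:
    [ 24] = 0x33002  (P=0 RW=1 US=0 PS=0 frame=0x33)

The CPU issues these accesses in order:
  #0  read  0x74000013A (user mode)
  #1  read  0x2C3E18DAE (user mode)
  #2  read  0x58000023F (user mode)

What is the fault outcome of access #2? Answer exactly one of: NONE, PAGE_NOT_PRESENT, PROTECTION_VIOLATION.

Trace:
#0 VA=0x74000013A (r,user):
  [0] read 0x34 idx=29: raw=0x36087 flags P=1 W=1 U=1 S=1
  ⇒ phys 0x3613A (huge @L0)  [1 reads]
#1 VA=0x2C3E18DAE (r,user):
  [0] read 0x34 idx=11: raw=0x38007 flags P=1 W=1 U=1 S=0
  [1] read 0x38 idx=31: raw=0x39007 flags P=1 W=1 U=1 S=0
  [2] read 0x39 idx=24: raw=0x33002 flags P=0 W=1 U=0 S=0
  ⇒ fault: PAGE_NOT_PRESENT  — 3 lookups
#2 VA=0x58000023F (r,user):
  [0] read 0x34 idx=22: raw=0x3A087 flags P=1 W=1 U=1 S=1
  ⇒ phys 0x3A23F (huge @L0)  [1 reads]

Access #2 fault: NONE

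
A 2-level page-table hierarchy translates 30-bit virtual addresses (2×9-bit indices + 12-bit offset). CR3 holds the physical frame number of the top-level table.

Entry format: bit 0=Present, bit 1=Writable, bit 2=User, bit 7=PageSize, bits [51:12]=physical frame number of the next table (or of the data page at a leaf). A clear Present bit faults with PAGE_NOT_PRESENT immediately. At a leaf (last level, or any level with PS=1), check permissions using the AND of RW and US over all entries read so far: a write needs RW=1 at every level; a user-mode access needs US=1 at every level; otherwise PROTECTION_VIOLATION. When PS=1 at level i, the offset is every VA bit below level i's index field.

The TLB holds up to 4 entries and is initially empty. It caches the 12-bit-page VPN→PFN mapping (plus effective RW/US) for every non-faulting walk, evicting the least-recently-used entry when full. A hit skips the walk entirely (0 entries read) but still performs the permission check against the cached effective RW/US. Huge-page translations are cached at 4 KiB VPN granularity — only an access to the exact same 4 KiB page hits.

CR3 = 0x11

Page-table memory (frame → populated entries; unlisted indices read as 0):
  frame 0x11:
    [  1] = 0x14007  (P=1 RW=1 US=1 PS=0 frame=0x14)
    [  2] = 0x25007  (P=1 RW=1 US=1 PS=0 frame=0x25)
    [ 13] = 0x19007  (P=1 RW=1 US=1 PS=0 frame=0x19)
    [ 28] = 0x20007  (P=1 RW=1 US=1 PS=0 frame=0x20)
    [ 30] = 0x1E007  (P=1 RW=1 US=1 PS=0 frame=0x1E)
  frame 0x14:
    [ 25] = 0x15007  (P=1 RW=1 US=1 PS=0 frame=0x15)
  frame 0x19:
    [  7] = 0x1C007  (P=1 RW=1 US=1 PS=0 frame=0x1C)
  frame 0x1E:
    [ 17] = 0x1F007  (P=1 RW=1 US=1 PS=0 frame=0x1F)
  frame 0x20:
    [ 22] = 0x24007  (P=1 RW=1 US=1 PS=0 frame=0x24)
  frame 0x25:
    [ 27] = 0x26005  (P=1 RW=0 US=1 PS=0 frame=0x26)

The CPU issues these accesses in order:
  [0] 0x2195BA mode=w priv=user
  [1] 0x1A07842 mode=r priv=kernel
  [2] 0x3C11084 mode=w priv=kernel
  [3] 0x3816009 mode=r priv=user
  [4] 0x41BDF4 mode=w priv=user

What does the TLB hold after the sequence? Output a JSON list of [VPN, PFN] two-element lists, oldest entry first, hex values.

Walk each access:
#0 VA=0x2195BA (w,user):
  lvl0: tbl 0x11, slot 1 ⇒ 0x14007 (P1/RW1/US1/PS0)
  lvl1: tbl 0x14, slot 25 ⇒ 0x15007 (P1/RW1/US1/PS0)
  ⇒ phys 0x155BA  [2 reads]
#1 VA=0x1A07842 (r,kernel):
  lvl0: tbl 0x11, slot 13 ⇒ 0x19007 (P1/RW1/US1/PS0)
  lvl1: tbl 0x19, slot 7 ⇒ 0x1C007 (P1/RW1/US1/PS0)
  ⇒ phys 0x1C842  [2 reads]
#2 VA=0x3C11084 (w,kernel):
  lvl0: tbl 0x11, slot 30 ⇒ 0x1E007 (P1/RW1/US1/PS0)
  lvl1: tbl 0x1E, slot 17 ⇒ 0x1F007 (P1/RW1/US1/PS0)
  ⇒ phys 0x1F084  [2 reads]
#3 VA=0x3816009 (r,user):
  lvl0: tbl 0x11, slot 28 ⇒ 0x20007 (P1/RW1/US1/PS0)
  lvl1: tbl 0x20, slot 22 ⇒ 0x24007 (P1/RW1/US1/PS0)
  ⇒ phys 0x24009  [2 reads]
#4 VA=0x41BDF4 (w,user):
  lvl0: tbl 0x11, slot 2 ⇒ 0x25007 (P1/RW1/US1/PS0)
  lvl1: tbl 0x25, slot 27 ⇒ 0x26005 (P1/RW0/US1/PS0)
  → PROTECTION_VIOLATION  (2 entries read)

TLB: [["0x219", "0x15"], ["0x1A07", "0x1C"], ["0x3C11", "0x1F"], ["0x3816", "0x24"]]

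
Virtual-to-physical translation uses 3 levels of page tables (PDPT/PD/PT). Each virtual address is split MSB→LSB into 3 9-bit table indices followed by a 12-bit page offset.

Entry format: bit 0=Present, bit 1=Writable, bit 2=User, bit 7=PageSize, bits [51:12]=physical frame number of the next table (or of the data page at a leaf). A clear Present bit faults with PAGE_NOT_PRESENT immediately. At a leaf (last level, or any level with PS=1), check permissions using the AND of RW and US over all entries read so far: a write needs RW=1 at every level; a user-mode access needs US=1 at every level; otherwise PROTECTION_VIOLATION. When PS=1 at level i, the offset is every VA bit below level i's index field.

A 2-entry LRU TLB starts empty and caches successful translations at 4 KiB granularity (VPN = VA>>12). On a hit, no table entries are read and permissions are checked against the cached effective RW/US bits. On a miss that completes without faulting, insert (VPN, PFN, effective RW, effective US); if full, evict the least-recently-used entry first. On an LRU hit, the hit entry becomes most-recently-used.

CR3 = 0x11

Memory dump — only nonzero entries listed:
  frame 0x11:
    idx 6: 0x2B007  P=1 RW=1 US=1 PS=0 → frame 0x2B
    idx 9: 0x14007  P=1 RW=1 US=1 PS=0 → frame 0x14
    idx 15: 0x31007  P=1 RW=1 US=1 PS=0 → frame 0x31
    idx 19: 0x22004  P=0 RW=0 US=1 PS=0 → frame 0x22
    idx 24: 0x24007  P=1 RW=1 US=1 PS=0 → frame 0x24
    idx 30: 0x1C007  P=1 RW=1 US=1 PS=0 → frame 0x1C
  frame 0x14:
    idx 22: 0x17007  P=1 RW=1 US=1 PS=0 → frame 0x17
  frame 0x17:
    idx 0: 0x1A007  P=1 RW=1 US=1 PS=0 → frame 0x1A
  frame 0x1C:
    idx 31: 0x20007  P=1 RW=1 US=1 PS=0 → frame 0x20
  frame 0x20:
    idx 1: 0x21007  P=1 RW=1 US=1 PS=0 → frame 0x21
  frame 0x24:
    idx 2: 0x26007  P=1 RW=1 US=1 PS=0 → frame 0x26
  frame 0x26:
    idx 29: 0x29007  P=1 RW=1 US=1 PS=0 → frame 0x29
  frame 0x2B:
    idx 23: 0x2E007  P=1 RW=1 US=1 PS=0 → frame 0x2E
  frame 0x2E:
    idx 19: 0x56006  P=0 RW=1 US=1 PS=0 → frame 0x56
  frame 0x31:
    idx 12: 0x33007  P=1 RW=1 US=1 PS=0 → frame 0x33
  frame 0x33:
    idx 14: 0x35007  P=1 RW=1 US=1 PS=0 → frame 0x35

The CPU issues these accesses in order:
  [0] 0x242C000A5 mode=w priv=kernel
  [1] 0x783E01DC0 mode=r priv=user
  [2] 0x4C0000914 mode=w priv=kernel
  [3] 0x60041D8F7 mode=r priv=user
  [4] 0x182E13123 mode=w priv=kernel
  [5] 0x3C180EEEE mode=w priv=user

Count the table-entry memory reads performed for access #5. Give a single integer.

Per-access translation:
#0 VA=0x242C000A5 (w,kernel):
  L0: frame=0x11 idx=9 entry=0x14007 [P=1 RW=1 US=1 PS=0]
  L1: frame=0x14 idx=22 entry=0x17007 [P=1 RW=1 US=1 PS=0]
  L2: frame=0x17 idx=0 entry=0x1A007 [P=1 RW=1 US=1 PS=0]
  → PA=0x1A0A5  (3 entries read)
#1 VA=0x783E01DC0 (r,user):
  L0: frame=0x11 idx=30 entry=0x1C007 [P=1 RW=1 US=1 PS=0]
  L1: frame=0x1C idx=31 entry=0x20007 [P=1 RW=1 US=1 PS=0]
  L2: frame=0x20 idx=1 entry=0x21007 [P=1 RW=1 US=1 PS=0]
  → PA=0x21DC0  (3 entries read)
#2 VA=0x4C0000914 (w,kernel):
  L0: frame=0x11 idx=19 entry=0x22004 [P=0 RW=0 US=1 PS=0]
  ✗ PAGE_NOT_PRESENT  [1 reads]
#3 VA=0x60041D8F7 (r,user):
  L0: frame=0x11 idx=24 entry=0x24007 [P=1 RW=1 US=1 PS=0]
  L1: frame=0x24 idx=2 entry=0x26007 [P=1 RW=1 US=1 PS=0]
  L2: frame=0x26 idx=29 entry=0x29007 [P=1 RW=1 US=1 PS=0]
  → PA=0x298F7  (3 entries read)
#4 VA=0x182E13123 (w,kernel):
  L0: frame=0x11 idx=6 entry=0x2B007 [P=1 RW=1 US=1 PS=0]
  L1: frame=0x2B idx=23 entry=0x2E007 [P=1 RW=1 US=1 PS=0]
  L2: frame=0x2E idx=19 entry=0x56006 [P=0 RW=1 US=1 PS=0]
  ✗ PAGE_NOT_PRESENT  [3 reads]
#5 VA=0x3C180EEEE (w,user):
  L0: frame=0x11 idx=15 entry=0x31007 [P=1 RW=1 US=1 PS=0]
  L1: frame=0x31 idx=12 entry=0x33007 [P=1 RW=1 US=1 PS=0]
  L2: frame=0x33 idx=14 entry=0x35007 [P=1 RW=1 US=1 PS=0]
  → PA=0x35EEE  (3 entries read)

Entries read for #5: 3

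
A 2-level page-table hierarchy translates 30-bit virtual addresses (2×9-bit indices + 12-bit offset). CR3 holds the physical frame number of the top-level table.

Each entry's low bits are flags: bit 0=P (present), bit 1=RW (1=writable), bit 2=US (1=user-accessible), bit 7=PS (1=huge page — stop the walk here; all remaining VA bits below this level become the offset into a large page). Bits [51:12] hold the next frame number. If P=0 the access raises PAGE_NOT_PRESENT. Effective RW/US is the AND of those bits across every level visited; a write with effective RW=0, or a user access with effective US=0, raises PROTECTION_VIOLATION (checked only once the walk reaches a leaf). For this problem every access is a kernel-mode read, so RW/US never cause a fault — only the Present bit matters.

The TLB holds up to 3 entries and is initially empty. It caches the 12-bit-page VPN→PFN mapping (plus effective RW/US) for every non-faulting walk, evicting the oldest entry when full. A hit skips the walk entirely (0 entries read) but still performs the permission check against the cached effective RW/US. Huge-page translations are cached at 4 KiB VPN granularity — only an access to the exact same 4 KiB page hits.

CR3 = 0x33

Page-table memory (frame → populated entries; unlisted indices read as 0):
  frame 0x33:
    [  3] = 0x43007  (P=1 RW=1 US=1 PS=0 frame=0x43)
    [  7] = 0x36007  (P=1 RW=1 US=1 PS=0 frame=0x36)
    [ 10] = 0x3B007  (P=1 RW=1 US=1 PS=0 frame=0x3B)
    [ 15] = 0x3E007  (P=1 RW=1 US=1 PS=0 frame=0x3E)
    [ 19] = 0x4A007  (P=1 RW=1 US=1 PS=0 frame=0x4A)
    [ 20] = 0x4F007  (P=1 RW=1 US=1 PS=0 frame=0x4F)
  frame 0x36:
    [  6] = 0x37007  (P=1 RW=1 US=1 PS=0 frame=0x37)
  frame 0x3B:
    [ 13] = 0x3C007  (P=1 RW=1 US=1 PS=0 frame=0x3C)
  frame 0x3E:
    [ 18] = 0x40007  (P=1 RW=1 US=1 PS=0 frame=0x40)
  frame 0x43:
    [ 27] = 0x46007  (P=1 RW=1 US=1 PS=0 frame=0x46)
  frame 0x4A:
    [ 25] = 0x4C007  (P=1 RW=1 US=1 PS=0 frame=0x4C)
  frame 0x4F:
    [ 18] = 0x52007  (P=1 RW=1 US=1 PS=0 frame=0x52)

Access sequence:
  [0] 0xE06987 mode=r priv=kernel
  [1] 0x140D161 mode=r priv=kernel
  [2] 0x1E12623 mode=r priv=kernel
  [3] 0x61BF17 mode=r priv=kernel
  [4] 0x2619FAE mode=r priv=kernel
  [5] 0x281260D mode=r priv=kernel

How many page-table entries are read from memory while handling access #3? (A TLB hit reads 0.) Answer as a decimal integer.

Trace:
#0 VA=0xE06987 (r,kernel):
  L0: frame=0x33 idx=7 entry=0x36007 [P=1 RW=1 US=1 PS=0]
  L1: frame=0x36 idx=6 entry=0x37007 [P=1 RW=1 US=1 PS=0]
  → PA=0x37987  (2 entries read)
#1 VA=0x140D161 (r,kernel):
  L0: frame=0x33 idx=10 entry=0x3B007 [P=1 RW=1 US=1 PS=0]
  L1: frame=0x3B idx=13 entry=0x3C007 [P=1 RW=1 US=1 PS=0]
  → PA=0x3C161  (2 entries read)
#2 VA=0x1E12623 (r,kernel):
  L0: frame=0x33 idx=15 entry=0x3E007 [P=1 RW=1 US=1 PS=0]
  L1: frame=0x3E idx=18 entry=0x40007 [P=1 RW=1 US=1 PS=0]
  → PA=0x40623  (2 entries read)
#3 VA=0x61BF17 (r,kernel):
  L0: frame=0x33 idx=3 entry=0x43007 [P=1 RW=1 US=1 PS=0]
  L1: frame=0x43 idx=27 entry=0x46007 [P=1 RW=1 US=1 PS=0]
  → PA=0x46F17  (2 entries read)
#4 VA=0x2619FAE (r,kernel):
  L0: frame=0x33 idx=19 entry=0x4A007 [P=1 RW=1 US=1 PS=0]
  L1: frame=0x4A idx=25 entry=0x4C007 [P=1 RW=1 US=1 PS=0]
  → PA=0x4CFAE  (2 entries read)
#5 VA=0x281260D (r,kernel):
  L0: frame=0x33 idx=20 entry=0x4F007 [P=1 RW=1 US=1 PS=0]
  L1: frame=0x4F idx=18 entry=0x52007 [P=1 RW=1 US=1 PS=0]
  → PA=0x5260D  (2 entries read)

Entries read for #3: 2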